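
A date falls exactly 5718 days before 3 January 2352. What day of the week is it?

First find the weekday of Jan 3, 2352. Doomsday rule: the anchor day for the 2300s is Wednesday. For year 52: 52÷12 = 4 r 4, and 4÷4 = 1, so 4+4+1 = 9.
Wednesday + 9 ≡ Friday — that's 2352's doomsday.
In January the doomsday date is Jan 4 (2352 is a leap year (divisible by 4)).
Jan 3 is 1 day before Jan 4; 1 mod 7 = 1, so Friday − 1 = Thursday.
5718 mod 7 = 6, so 5718 days before a Thursday is Thursday − 6 = Friday.

Friday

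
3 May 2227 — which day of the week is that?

Thursday

Doomsday rule: the anchor day for the 2200s is Friday. For year 27: 27÷12 = 2 r 3, and 3÷4 = 0, so 2+3+0 = 5.
Friday + 5 ≡ Wednesday — that's 2227's doomsday.
In May the doomsday date is May 9.
May 3 is 6 days before May 9; 6 mod 7 = 6, so Wednesday − 6 = Thursday.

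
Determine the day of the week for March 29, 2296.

Doomsday rule: the anchor day for the 2200s is Friday. For year 96: 96÷12 = 8 r 0, and 0÷4 = 0, so 8+0+0 = 8.
Friday + 8 ≡ Saturday — that's 2296's doomsday.
In March the doomsday date is Mar 14.
Mar 29 is 15 days after Mar 14; 15 mod 7 = 1, so Saturday + 1 = Sunday.

Sunday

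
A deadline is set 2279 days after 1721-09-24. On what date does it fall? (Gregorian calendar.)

December 21, 1727

+365 (one year) → Sep 24, 1722 (1914 left).
+365 (one year) → Sep 24, 1723 (1549 left).
+366 (one year; includes Feb 29, 1724) → Sep 24, 1724 (1183 left).
+365 (one year) → Sep 24, 1725 (818 left).
+365 (one year) → Sep 24, 1726 (453 left).
+365 (one year) → Sep 24, 1727 (88 left).
Sep has 30 days: +7 → Oct 1, 1727 (81 left).
Oct has 31 days: +31 → Nov 1, 1727 (50 left).
Nov has 30 days: +30 → Dec 1, 1727 (20 left).
+20 → Dec 21, 1727.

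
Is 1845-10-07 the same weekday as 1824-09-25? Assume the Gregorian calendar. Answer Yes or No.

No

From Sep 25, 1824 to Oct 7, 1845 is 7682 days.
7682 mod 7 = 3, so they are different weekdays.
(Sep 25, 1824 is a Saturday; Oct 7, 1845 is a Tuesday.)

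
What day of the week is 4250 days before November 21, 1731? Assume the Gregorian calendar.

First find the weekday of Nov 21, 1731. Doomsday rule: the anchor day for the 1700s is Sunday. For year 31: 31÷12 = 2 r 7, and 7÷4 = 1, so 2+7+1 = 10.
Sunday + 10 ≡ Wednesday — that's 1731's doomsday.
In November the doomsday date is Nov 7.
Nov 21 is 14 days after Nov 7; 14 mod 7 = 0, so Wednesday + 0 = Wednesday.
4250 mod 7 = 1, so 4250 days before a Wednesday is Wednesday − 1 = Tuesday.

Tuesday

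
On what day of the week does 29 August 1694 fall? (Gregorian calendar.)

Sunday

Doomsday rule: the anchor day for the 1600s is Tuesday. For year 94: 94÷12 = 7 r 10, and 10÷4 = 2, so 7+10+2 = 19.
Tuesday + 19 ≡ Sunday — that's 1694's doomsday.
In August the doomsday date is Aug 8.
Aug 29 is 21 days after Aug 8; 21 mod 7 = 0, so Sunday + 0 = Sunday.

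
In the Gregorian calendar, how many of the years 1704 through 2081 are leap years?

93

Multiples of 4 in [1704,2081]: 95.
Of those, multiples of 100: 3 (not leap unless ÷400).
Multiples of 400: 1.
Leap years = 95 − 3 + 1 = 93.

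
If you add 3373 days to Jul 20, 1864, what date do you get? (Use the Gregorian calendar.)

October 14, 1873

+365 (one year) → Jul 20, 1865 (3008 left).
+365 (one year) → Jul 20, 1866 (2643 left).
+365 (one year) → Jul 20, 1867 (2278 left).
+366 (one year; includes Feb 29, 1868) → Jul 20, 1868 (1912 left).
+365 (one year) → Jul 20, 1869 (1547 left).
+365 (one year) → Jul 20, 1870 (1182 left).
+365 (one year) → Jul 20, 1871 (817 left).
+366 (one year; includes Feb 29, 1872) → Jul 20, 1872 (451 left).
+365 (one year) → Jul 20, 1873 (86 left).
Jul has 31 days: +12 → Aug 1, 1873 (74 left).
Aug has 31 days: +31 → Sep 1, 1873 (43 left).
Sep has 30 days: +30 → Oct 1, 1873 (13 left).
+13 → Oct 14, 1873.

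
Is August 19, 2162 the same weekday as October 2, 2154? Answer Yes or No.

From Oct 2, 2154 to Aug 19, 2162 is 2878 days.
2878 mod 7 = 1, so they are different weekdays.
(Oct 2, 2154 is a Wednesday; Aug 19, 2162 is a Thursday.)

No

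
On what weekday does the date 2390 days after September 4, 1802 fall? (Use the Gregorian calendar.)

First find the weekday of Sep 4, 1802. Doomsday rule: the anchor day for the 1800s is Friday. For year 02: 2÷12 = 0 r 2, and 2÷4 = 0, so 0+2+0 = 2.
Friday + 2 ≡ Sunday — that's 1802's doomsday.
In September the doomsday date is Sep 5.
Sep 4 is 1 day before Sep 5; 1 mod 7 = 1, so Sunday − 1 = Saturday.
2390 mod 7 = 3, so 2390 days after a Saturday is Saturday + 3 = Tuesday.

Tuesday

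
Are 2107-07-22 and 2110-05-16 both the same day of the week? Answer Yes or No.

From Jul 22, 2107 to May 16, 2110 is 1029 days.
1029 mod 7 = 0, so they are the same weekday.
(Jul 22, 2107 is a Friday; May 16, 2110 is a Friday.)

Yes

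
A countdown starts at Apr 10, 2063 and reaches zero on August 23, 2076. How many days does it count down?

Apr 10, 2063 → Apr 10, 2064: 366 days (Feb 29, 2064 is in that span).
Apr 10, 2064 → Apr 10, 2065: 365 days.
Apr 10, 2065 → Apr 10, 2066: 365 days.
Apr 10, 2066 → Apr 10, 2067: 365 days.
Apr 10, 2067 → Apr 10, 2068: 366 days (Feb 29, 2068 is in that span).
Apr 10, 2068 → Apr 10, 2069: 365 days.
Apr 10, 2069 → Apr 10, 2070: 365 days.
Apr 10, 2070 → Apr 10, 2071: 365 days.
Apr 10, 2071 → Apr 10, 2072: 366 days (Feb 29, 2072 is in that span).
Apr 10, 2072 → Apr 10, 2073: 365 days.
Apr 10, 2073 → Apr 10, 2074: 365 days.
Apr 10, 2074 → Apr 10, 2075: 365 days.
Apr 10, 2075 → Apr 10, 2076: 366 days (Feb 29, 2076 is in that span).
Apr 10, 2076 → May 10, 2076: 30 days (April has 30).
May 10, 2076 → Jun 10, 2076: 31 days (May has 31).
Jun 10, 2076 → Jul 10, 2076: 30 days (June has 30).
Jul 10, 2076 → Aug 10, 2076: 31 days (July has 31).
Aug 10, 2076 → Aug 23, 2076: 13 days.
Total: 4884 days.

4884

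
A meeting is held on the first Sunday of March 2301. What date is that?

March 3, 2301

March 1, 2301 is a Friday.
The first Sunday is therefore March 3 (2 days later).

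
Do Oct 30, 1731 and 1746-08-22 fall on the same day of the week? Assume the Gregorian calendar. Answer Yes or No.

From Oct 30, 1731 to Aug 22, 1746 is 5410 days.
5410 mod 7 = 6, so they are different weekdays.
(Oct 30, 1731 is a Tuesday; Aug 22, 1746 is a Monday.)

No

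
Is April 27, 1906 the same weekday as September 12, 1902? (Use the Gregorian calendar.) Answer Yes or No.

From Sep 12, 1902 to Apr 27, 1906 is 1323 days.
1323 mod 7 = 0, so they are the same weekday.
(Sep 12, 1902 is a Friday; Apr 27, 1906 is a Friday.)

Yes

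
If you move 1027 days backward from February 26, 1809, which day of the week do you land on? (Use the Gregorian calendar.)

Tuesday

Feb 26, 1809 is a Sunday.
1027 mod 7 = 5, so 1027 days before a Sunday is Sunday − 5 = Tuesday.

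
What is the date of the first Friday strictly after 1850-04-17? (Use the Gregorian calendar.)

April 19, 1850

Apr 17, 1850 is a Wednesday.
From Wednesday to the next Friday is 2 days.
Apr 17, 1850 + 2 = Apr 19, 1850.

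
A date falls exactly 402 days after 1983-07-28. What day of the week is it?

Sunday

Jul 28, 1983 is a Thursday.
402 mod 7 = 3, so 402 days after a Thursday is Thursday + 3 = Sunday.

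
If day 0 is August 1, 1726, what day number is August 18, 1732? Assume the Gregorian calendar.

2209

Aug 1, 1726 → Aug 1, 1727: 365 days.
Aug 1, 1727 → Aug 1, 1728: 366 days (Feb 29, 1728 is in that span).
Aug 1, 1728 → Aug 1, 1729: 365 days.
Aug 1, 1729 → Aug 1, 1730: 365 days.
Aug 1, 1730 → Aug 1, 1731: 365 days.
Aug 1, 1731 → Sep 1, 1731: 31 days (August has 31).
Sep 1, 1731 → Oct 1, 1731: 30 days (September has 30).
Oct 1, 1731 → Nov 1, 1731: 31 days (October has 31).
Nov 1, 1731 → Dec 1, 1731: 30 days (November has 30).
Dec 1, 1731 → Jan 1, 1732: 31 days (December has 31).
Jan 1, 1732 → Feb 1, 1732: 31 days (January has 31).
Feb 1, 1732 → Mar 1, 1732: 29 days (February has 29).
Mar 1, 1732 → Apr 1, 1732: 31 days (March has 31).
Apr 1, 1732 → May 1, 1732: 30 days (April has 30).
May 1, 1732 → Jun 1, 1732: 31 days (May has 31).
Jun 1, 1732 → Jul 1, 1732: 30 days (June has 30).
Jul 1, 1732 → Aug 1, 1732: 31 days (July has 31).
Aug 1, 1732 → Aug 18, 1732: 17 days.
Total: 2209 days.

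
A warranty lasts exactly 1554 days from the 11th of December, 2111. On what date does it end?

March 13, 2116

+366 (one year; includes Feb 29, 2112) → Dec 11, 2112 (1188 left).
+365 (one year) → Dec 11, 2113 (823 left).
+365 (one year) → Dec 11, 2114 (458 left).
+365 (one year) → Dec 11, 2115 (93 left).
Dec has 31 days: +21 → Jan 1, 2116 (72 left).
Jan has 31 days: +31 → Feb 1, 2116 (41 left).
Feb has 29 days: +29 → Mar 1, 2116 (12 left).
+12 → Mar 13, 2116.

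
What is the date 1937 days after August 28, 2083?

December 16, 2088

+366 (one year; includes Feb 29, 2084) → Aug 28, 2084 (1571 left).
+365 (one year) → Aug 28, 2085 (1206 left).
+365 (one year) → Aug 28, 2086 (841 left).
+365 (one year) → Aug 28, 2087 (476 left).
+366 (one year; includes Feb 29, 2088) → Aug 28, 2088 (110 left).
Aug has 31 days: +4 → Sep 1, 2088 (106 left).
Sep has 30 days: +30 → Oct 1, 2088 (76 left).
Oct has 31 days: +31 → Nov 1, 2088 (45 left).
Nov has 30 days: +30 → Dec 1, 2088 (15 left).
+15 → Dec 16, 2088.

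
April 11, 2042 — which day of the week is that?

Doomsday rule: the anchor day for the 2000s is Tuesday. For year 42: 42÷12 = 3 r 6, and 6÷4 = 1, so 3+6+1 = 10.
Tuesday + 10 ≡ Friday — that's 2042's doomsday.
In April the doomsday date is Apr 4.
Apr 11 is 7 days after Apr 4; 7 mod 7 = 0, so Friday + 0 = Friday.

Friday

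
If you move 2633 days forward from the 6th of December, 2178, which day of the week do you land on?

Monday

First find the weekday of Dec 6, 2178. Doomsday rule: the anchor day for the 2100s is Sunday. For year 78: 78÷12 = 6 r 6, and 6÷4 = 1, so 6+6+1 = 13.
Sunday + 13 ≡ Saturday — that's 2178's doomsday.
In December the doomsday date is Dec 12.
Dec 6 is 6 days before Dec 12; 6 mod 7 = 6, so Saturday − 6 = Sunday.
2633 mod 7 = 1, so 2633 days after a Sunday is Sunday + 1 = Monday.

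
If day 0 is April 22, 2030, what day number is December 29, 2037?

Apr 22, 2030 → Apr 22, 2031: 365 days.
Apr 22, 2031 → Apr 22, 2032: 366 days (Feb 29, 2032 is in that span).
Apr 22, 2032 → Apr 22, 2033: 365 days.
Apr 22, 2033 → Apr 22, 2034: 365 days.
Apr 22, 2034 → Apr 22, 2035: 365 days.
Apr 22, 2035 → Apr 22, 2036: 366 days (Feb 29, 2036 is in that span).
Apr 22, 2036 → Apr 22, 2037: 365 days.
Apr 22, 2037 → May 22, 2037: 30 days (April has 30).
May 22, 2037 → Jun 22, 2037: 31 days (May has 31).
Jun 22, 2037 → Jul 22, 2037: 30 days (June has 30).
Jul 22, 2037 → Aug 22, 2037: 31 days (July has 31).
Aug 22, 2037 → Sep 22, 2037: 31 days (August has 31).
Sep 22, 2037 → Oct 22, 2037: 30 days (September has 30).
Oct 22, 2037 → Nov 22, 2037: 31 days (October has 31).
Nov 22, 2037 → Dec 22, 2037: 30 days (November has 30).
Dec 22, 2037 → Dec 29, 2037: 7 days.
Total: 2808 days.

2808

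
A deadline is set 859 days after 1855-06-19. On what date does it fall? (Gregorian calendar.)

October 25, 1857

+366 (one year; includes Feb 29, 1856) → Jun 19, 1856 (493 left).
+365 (one year) → Jun 19, 1857 (128 left).
Jun has 30 days: +12 → Jul 1, 1857 (116 left).
Jul has 31 days: +31 → Aug 1, 1857 (85 left).
Aug has 31 days: +31 → Sep 1, 1857 (54 left).
Sep has 30 days: +30 → Oct 1, 1857 (24 left).
+24 → Oct 25, 1857.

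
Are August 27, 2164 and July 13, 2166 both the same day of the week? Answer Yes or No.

From Aug 27, 2164 to Jul 13, 2166 is 685 days.
685 mod 7 = 6, so they are different weekdays.
(Aug 27, 2164 is a Monday; Jul 13, 2166 is a Sunday.)

No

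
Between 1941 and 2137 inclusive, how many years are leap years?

48

Multiples of 4 in [1941,2137]: 49.
Of those, multiples of 100: 2 (not leap unless ÷400).
Multiples of 400: 1.
Leap years = 49 − 2 + 1 = 48.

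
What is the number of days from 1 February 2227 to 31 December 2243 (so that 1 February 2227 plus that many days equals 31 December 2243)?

6177

Feb 1, 2227 → Feb 1, 2228: 365 days.
Feb 1, 2228 → Feb 1, 2229: 366 days (Feb 29, 2228 is in that span).
Feb 1, 2229 → Feb 1, 2230: 365 days.
Feb 1, 2230 → Feb 1, 2231: 365 days.
Feb 1, 2231 → Feb 1, 2232: 365 days.
Feb 1, 2232 → Feb 1, 2233: 366 days (Feb 29, 2232 is in that span).
Feb 1, 2233 → Feb 1, 2234: 365 days.
Feb 1, 2234 → Feb 1, 2235: 365 days.
Feb 1, 2235 → Feb 1, 2236: 365 days.
Feb 1, 2236 → Feb 1, 2237: 366 days (Feb 29, 2236 is in that span).
Feb 1, 2237 → Feb 1, 2238: 365 days.
Feb 1, 2238 → Feb 1, 2239: 365 days.
Feb 1, 2239 → Feb 1, 2240: 365 days.
Feb 1, 2240 → Feb 1, 2241: 366 days (Feb 29, 2240 is in that span).
Feb 1, 2241 → Feb 1, 2242: 365 days.
Feb 1, 2242 → Feb 1, 2243: 365 days.
Feb 1, 2243 → Mar 1, 2243: 28 days (February has 28).
Mar 1, 2243 → Apr 1, 2243: 31 days (March has 31).
Apr 1, 2243 → May 1, 2243: 30 days (April has 30).
May 1, 2243 → Jun 1, 2243: 31 days (May has 31).
Jun 1, 2243 → Jul 1, 2243: 30 days (June has 30).
Jul 1, 2243 → Aug 1, 2243: 31 days (July has 31).
Aug 1, 2243 → Sep 1, 2243: 31 days (August has 31).
Sep 1, 2243 → Oct 1, 2243: 30 days (September has 30).
Oct 1, 2243 → Nov 1, 2243: 31 days (October has 31).
Nov 1, 2243 → Dec 1, 2243: 30 days (November has 30).
Dec 1, 2243 → Dec 31, 2243: 30 days.
Total: 6177 days.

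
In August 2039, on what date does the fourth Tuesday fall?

August 23, 2039

August 1, 2039 is a Monday.
The first Tuesday is therefore August 2 (1 days later).
The fourth Tuesday is 2 + 3×7 = August 23.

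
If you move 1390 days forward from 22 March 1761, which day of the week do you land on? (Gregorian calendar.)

Mar 22, 1761 is a Sunday.
1390 mod 7 = 4, so 1390 days after a Sunday is Sunday + 4 = Thursday.

Thursday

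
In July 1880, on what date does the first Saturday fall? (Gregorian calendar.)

July 3, 1880

July 1, 1880 is a Thursday.
The first Saturday is therefore July 3 (2 days later).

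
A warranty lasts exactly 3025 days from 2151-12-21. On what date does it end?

+366 (one year; includes Feb 29, 2152) → Dec 21, 2152 (2659 left).
+365 (one year) → Dec 21, 2153 (2294 left).
+365 (one year) → Dec 21, 2154 (1929 left).
+365 (one year) → Dec 21, 2155 (1564 left).
+366 (one year; includes Feb 29, 2156) → Dec 21, 2156 (1198 left).
+365 (one year) → Dec 21, 2157 (833 left).
+365 (one year) → Dec 21, 2158 (468 left).
+365 (one year) → Dec 21, 2159 (103 left).
Dec has 31 days: +11 → Jan 1, 2160 (92 left).
Jan has 31 days: +31 → Feb 1, 2160 (61 left).
Feb has 29 days: +29 → Mar 1, 2160 (32 left).
Mar has 31 days: +31 → Apr 1, 2160 (1 left).
+1 → Apr 2, 2160.

April 2, 2160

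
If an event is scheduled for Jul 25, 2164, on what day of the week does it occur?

Wednesday

Doomsday rule: the anchor day for the 2100s is Sunday. For year 64: 64÷12 = 5 r 4, and 4÷4 = 1, so 5+4+1 = 10.
Sunday + 10 ≡ Wednesday — that's 2164's doomsday.
In July the doomsday date is Jul 11.
Jul 25 is 14 days after Jul 11; 14 mod 7 = 0, so Wednesday + 0 = Wednesday.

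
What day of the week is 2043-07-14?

Tuesday

Doomsday rule: the anchor day for the 2000s is Tuesday. For year 43: 43÷12 = 3 r 7, and 7÷4 = 1, so 3+7+1 = 11.
Tuesday + 11 ≡ Saturday — that's 2043's doomsday.
In July the doomsday date is Jul 11.
Jul 14 is 3 days after Jul 11; 3 mod 7 = 3, so Saturday + 3 = Tuesday.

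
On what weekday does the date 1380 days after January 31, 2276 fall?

Jan 31, 2276 is a Monday.
1380 mod 7 = 1, so 1380 days after a Monday is Monday + 1 = Tuesday.

Tuesday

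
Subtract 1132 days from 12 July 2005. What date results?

−365 (one year) → Jul 12, 2004 (767 left).
−366 (one year; includes Feb 29, 2004) → Jul 12, 2003 (401 left).
−365 (one year) → Jul 12, 2002 (36 left).
−12 → Jun 30, 2002 (end of Jun, 30 days; 24 left).
−24 → Jun 6, 2002.

June 6, 2002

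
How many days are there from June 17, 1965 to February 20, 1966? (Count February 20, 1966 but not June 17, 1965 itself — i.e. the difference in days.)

Jun 17, 1965 → Jul 17, 1965: 30 days (June has 30).
Jul 17, 1965 → Aug 17, 1965: 31 days (July has 31).
Aug 17, 1965 → Sep 17, 1965: 31 days (August has 31).
Sep 17, 1965 → Oct 17, 1965: 30 days (September has 30).
Oct 17, 1965 → Nov 17, 1965: 31 days (October has 31).
Nov 17, 1965 → Dec 17, 1965: 30 days (November has 30).
Dec 17, 1965 → Jan 17, 1966: 31 days (December has 31).
Jan 17, 1966 → Feb 17, 1966: 31 days (January has 31).
Feb 17, 1966 → Feb 20, 1966: 3 days.
Total: 248 days.

248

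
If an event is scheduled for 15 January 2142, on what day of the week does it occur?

Monday

Doomsday rule: the anchor day for the 2100s is Sunday. For year 42: 42÷12 = 3 r 6, and 6÷4 = 1, so 3+6+1 = 10.
Sunday + 10 ≡ Wednesday — that's 2142's doomsday.
In January the doomsday date is Jan 3 (2142 is not a leap year).
Jan 15 is 12 days after Jan 3; 12 mod 7 = 5, so Wednesday + 5 = Monday.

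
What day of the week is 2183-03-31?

January 1, 2183 is a Wednesday.
Jan 1, 2183 → Feb 1, 2183: 31 days (January has 31).
Feb 1, 2183 → Mar 1, 2183: 28 days (February has 28).
Mar 1, 2183 → Mar 31, 2183: 30 days.
Total: 89 days.
89 mod 7 = 5, so Wednesday + 5 = Monday.

Monday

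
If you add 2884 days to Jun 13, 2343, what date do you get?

May 6, 2351

+366 (one year; includes Feb 29, 2344) → Jun 13, 2344 (2518 left).
+365 (one year) → Jun 13, 2345 (2153 left).
+365 (one year) → Jun 13, 2346 (1788 left).
+365 (one year) → Jun 13, 2347 (1423 left).
+366 (one year; includes Feb 29, 2348) → Jun 13, 2348 (1057 left).
+365 (one year) → Jun 13, 2349 (692 left).
+365 (one year) → Jun 13, 2350 (327 left).
Jun has 30 days: +18 → Jul 1, 2350 (309 left).
Jul has 31 days: +31 → Aug 1, 2350 (278 left).
Aug has 31 days: +31 → Sep 1, 2350 (247 left).
Sep has 30 days: +30 → Oct 1, 2350 (217 left).
Oct has 31 days: +31 → Nov 1, 2350 (186 left).
Nov has 30 days: +30 → Dec 1, 2350 (156 left).
Dec has 31 days: +31 → Jan 1, 2351 (125 left).
Jan has 31 days: +31 → Feb 1, 2351 (94 left).
Feb has 28 days: +28 → Mar 1, 2351 (66 left).
Mar has 31 days: +31 → Apr 1, 2351 (35 left).
Apr has 30 days: +30 → May 1, 2351 (5 left).
+5 → May 6, 2351.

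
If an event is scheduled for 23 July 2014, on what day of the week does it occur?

Wednesday

Doomsday rule: the anchor day for the 2000s is Tuesday. For year 14: 14÷12 = 1 r 2, and 2÷4 = 0, so 1+2+0 = 3.
Tuesday + 3 ≡ Friday — that's 2014's doomsday.
In July the doomsday date is Jul 11.
Jul 23 is 12 days after Jul 11; 12 mod 7 = 5, so Friday + 5 = Wednesday.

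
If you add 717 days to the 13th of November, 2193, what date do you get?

October 31, 2195

+365 (one year) → Nov 13, 2194 (352 left).
Nov has 30 days: +18 → Dec 1, 2194 (334 left).
Dec has 31 days: +31 → Jan 1, 2195 (303 left).
Jan has 31 days: +31 → Feb 1, 2195 (272 left).
Feb has 28 days: +28 → Mar 1, 2195 (244 left).
Mar has 31 days: +31 → Apr 1, 2195 (213 left).
Apr has 30 days: +30 → May 1, 2195 (183 left).
May has 31 days: +31 → Jun 1, 2195 (152 left).
Jun has 30 days: +30 → Jul 1, 2195 (122 left).
Jul has 31 days: +31 → Aug 1, 2195 (91 left).
Aug has 31 days: +31 → Sep 1, 2195 (60 left).
Sep has 30 days: +30 → Oct 1, 2195 (30 left).
+30 → Oct 31, 2195.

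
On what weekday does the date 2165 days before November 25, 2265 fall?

Nov 25, 2265 is a Saturday.
2165 mod 7 = 2, so 2165 days before a Saturday is Saturday − 2 = Thursday.

Thursday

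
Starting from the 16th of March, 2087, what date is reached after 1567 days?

June 30, 2091

+366 (one year; includes Feb 29, 2088) → Mar 16, 2088 (1201 left).
+365 (one year) → Mar 16, 2089 (836 left).
+365 (one year) → Mar 16, 2090 (471 left).
+365 (one year) → Mar 16, 2091 (106 left).
Mar has 31 days: +16 → Apr 1, 2091 (90 left).
Apr has 30 days: +30 → May 1, 2091 (60 left).
May has 31 days: +31 → Jun 1, 2091 (29 left).
+29 → Jun 30, 2091.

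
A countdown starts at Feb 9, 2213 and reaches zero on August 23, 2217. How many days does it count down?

1656

Feb 9, 2213 → Feb 9, 2214: 365 days.
Feb 9, 2214 → Feb 9, 2215: 365 days.
Feb 9, 2215 → Feb 9, 2216: 365 days.
Feb 9, 2216 → Feb 9, 2217: 366 days (Feb 29, 2216 is in that span).
Feb 9, 2217 → Mar 9, 2217: 28 days (February has 28).
Mar 9, 2217 → Apr 9, 2217: 31 days (March has 31).
Apr 9, 2217 → May 9, 2217: 30 days (April has 30).
May 9, 2217 → Jun 9, 2217: 31 days (May has 31).
Jun 9, 2217 → Jul 9, 2217: 30 days (June has 30).
Jul 9, 2217 → Aug 9, 2217: 31 days (July has 31).
Aug 9, 2217 → Aug 23, 2217: 14 days.
Total: 1656 days.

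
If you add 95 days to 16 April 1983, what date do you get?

Apr has 30 days: +15 → May 1, 1983 (80 left).
May has 31 days: +31 → Jun 1, 1983 (49 left).
Jun has 30 days: +30 → Jul 1, 1983 (19 left).
+19 → Jul 20, 1983.

July 20, 1983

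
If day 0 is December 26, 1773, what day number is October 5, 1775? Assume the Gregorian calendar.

Dec 26, 1773 → Dec 26, 1774: 365 days.
Dec 26, 1774 → Jan 26, 1775: 31 days (December has 31).
Jan 26, 1775 → Feb 26, 1775: 31 days (January has 31).
Feb 26, 1775 → Mar 26, 1775: 28 days (February has 28).
Mar 26, 1775 → Apr 26, 1775: 31 days (March has 31).
Apr 26, 1775 → May 26, 1775: 30 days (April has 30).
May 26, 1775 → Jun 26, 1775: 31 days (May has 31).
Jun 26, 1775 → Jul 26, 1775: 30 days (June has 30).
Jul 26, 1775 → Aug 26, 1775: 31 days (July has 31).
Aug 26, 1775 → Sep 26, 1775: 31 days (August has 31).
Sep 26, 1775 → Oct 5, 1775: 9 days.
Total: 648 days.

648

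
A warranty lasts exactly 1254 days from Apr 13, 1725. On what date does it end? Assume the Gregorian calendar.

+365 (one year) → Apr 13, 1726 (889 left).
+365 (one year) → Apr 13, 1727 (524 left).
+366 (one year; includes Feb 29, 1728) → Apr 13, 1728 (158 left).
Apr has 30 days: +18 → May 1, 1728 (140 left).
May has 31 days: +31 → Jun 1, 1728 (109 left).
Jun has 30 days: +30 → Jul 1, 1728 (79 left).
Jul has 31 days: +31 → Aug 1, 1728 (48 left).
Aug has 31 days: +31 → Sep 1, 1728 (17 left).
+17 → Sep 18, 1728.

September 18, 1728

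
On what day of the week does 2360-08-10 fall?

Wednesday

Doomsday rule: the anchor day for the 2300s is Wednesday. For year 60: 60÷12 = 5 r 0, and 0÷4 = 0, so 5+0+0 = 5.
Wednesday + 5 ≡ Monday — that's 2360's doomsday.
In August the doomsday date is Aug 8.
Aug 10 is 2 days after Aug 8; 2 mod 7 = 2, so Monday + 2 = Wednesday.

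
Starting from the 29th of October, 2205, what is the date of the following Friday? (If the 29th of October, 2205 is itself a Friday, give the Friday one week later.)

November 1, 2205

Oct 29, 2205 is a Tuesday.
From Tuesday to the next Friday is 3 days.
Oct 29, 2205 + 3 = Nov 1, 2205.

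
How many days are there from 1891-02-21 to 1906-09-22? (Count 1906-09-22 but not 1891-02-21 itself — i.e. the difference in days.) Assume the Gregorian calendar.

5691

Feb 21, 1891 → Feb 21, 1892: 365 days.
Feb 21, 1892 → Feb 21, 1893: 366 days (Feb 29, 1892 is in that span).
Feb 21, 1893 → Feb 21, 1894: 365 days.
Feb 21, 1894 → Feb 21, 1895: 365 days.
Feb 21, 1895 → Feb 21, 1896: 365 days.
Feb 21, 1896 → Feb 21, 1897: 366 days (Feb 29, 1896 is in that span).
Feb 21, 1897 → Feb 21, 1898: 365 days.
Feb 21, 1898 → Feb 21, 1899: 365 days.
Feb 21, 1899 → Feb 21, 1900: 365 days.
Feb 21, 1900 → Feb 21, 1901: 365 days.
Feb 21, 1901 → Feb 21, 1902: 365 days.
Feb 21, 1902 → Feb 21, 1903: 365 days.
Feb 21, 1903 → Feb 21, 1904: 365 days.
Feb 21, 1904 → Feb 21, 1905: 366 days (Feb 29, 1904 is in that span).
Feb 21, 1905 → Feb 21, 1906: 365 days.
Feb 21, 1906 → Mar 21, 1906: 28 days (February has 28).
Mar 21, 1906 → Apr 21, 1906: 31 days (March has 31).
Apr 21, 1906 → May 21, 1906: 30 days (April has 30).
May 21, 1906 → Jun 21, 1906: 31 days (May has 31).
Jun 21, 1906 → Jul 21, 1906: 30 days (June has 30).
Jul 21, 1906 → Aug 21, 1906: 31 days (July has 31).
Aug 21, 1906 → Sep 21, 1906: 31 days (August has 31).
Sep 21, 1906 → Sep 22, 1906: 1 days.
Total: 5691 days.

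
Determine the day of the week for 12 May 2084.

Doomsday rule: the anchor day for the 2000s is Tuesday. For year 84: 84÷12 = 7 r 0, and 0÷4 = 0, so 7+0+0 = 7.
Tuesday + 7 ≡ Tuesday — that's 2084's doomsday.
In May the doomsday date is May 9.
May 12 is 3 days after May 9; 3 mod 7 = 3, so Tuesday + 3 = Friday.

Friday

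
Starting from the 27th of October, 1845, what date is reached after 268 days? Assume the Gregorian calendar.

July 22, 1846

Oct has 31 days: +5 → Nov 1, 1845 (263 left).
Nov has 30 days: +30 → Dec 1, 1845 (233 left).
Dec has 31 days: +31 → Jan 1, 1846 (202 left).
Jan has 31 days: +31 → Feb 1, 1846 (171 left).
Feb has 28 days: +28 → Mar 1, 1846 (143 left).
Mar has 31 days: +31 → Apr 1, 1846 (112 left).
Apr has 30 days: +30 → May 1, 1846 (82 left).
May has 31 days: +31 → Jun 1, 1846 (51 left).
Jun has 30 days: +30 → Jul 1, 1846 (21 left).
+21 → Jul 22, 1846.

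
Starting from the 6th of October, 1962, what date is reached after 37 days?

November 12, 1962

Oct has 31 days: +26 → Nov 1, 1962 (11 left).
+11 → Nov 12, 1962.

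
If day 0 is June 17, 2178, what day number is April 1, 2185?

Jun 17, 2178 → Jun 17, 2179: 365 days.
Jun 17, 2179 → Jun 17, 2180: 366 days (Feb 29, 2180 is in that span).
Jun 17, 2180 → Jun 17, 2181: 365 days.
Jun 17, 2181 → Jun 17, 2182: 365 days.
Jun 17, 2182 → Jun 17, 2183: 365 days.
Jun 17, 2183 → Jun 17, 2184: 366 days (Feb 29, 2184 is in that span).
Jun 17, 2184 → Jul 17, 2184: 30 days (June has 30).
Jul 17, 2184 → Aug 17, 2184: 31 days (July has 31).
Aug 17, 2184 → Sep 17, 2184: 31 days (August has 31).
Sep 17, 2184 → Oct 17, 2184: 30 days (September has 30).
Oct 17, 2184 → Nov 17, 2184: 31 days (October has 31).
Nov 17, 2184 → Dec 17, 2184: 30 days (November has 30).
Dec 17, 2184 → Jan 17, 2185: 31 days (December has 31).
Jan 17, 2185 → Feb 17, 2185: 31 days (January has 31).
Feb 17, 2185 → Mar 17, 2185: 28 days (February has 28).
Mar 17, 2185 → Apr 1, 2185: 15 days.
Total: 2480 days.

2480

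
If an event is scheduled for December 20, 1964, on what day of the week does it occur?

Doomsday rule: the anchor day for the 1900s is Wednesday. For year 64: 64÷12 = 5 r 4, and 4÷4 = 1, so 5+4+1 = 10.
Wednesday + 10 ≡ Saturday — that's 1964's doomsday.
In December the doomsday date is Dec 12.
Dec 20 is 8 days after Dec 12; 8 mod 7 = 1, so Saturday + 1 = Sunday.

Sunday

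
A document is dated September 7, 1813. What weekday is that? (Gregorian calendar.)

Tuesday

Doomsday rule: the anchor day for the 1800s is Friday. For year 13: 13÷12 = 1 r 1, and 1÷4 = 0, so 1+1+0 = 2.
Friday + 2 ≡ Sunday — that's 1813's doomsday.
In September the doomsday date is Sep 5.
Sep 7 is 2 days after Sep 5; 2 mod 7 = 2, so Sunday + 2 = Tuesday.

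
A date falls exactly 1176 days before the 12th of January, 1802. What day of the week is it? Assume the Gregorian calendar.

First find the weekday of Jan 12, 1802. Doomsday rule: the anchor day for the 1800s is Friday. For year 02: 2÷12 = 0 r 2, and 2÷4 = 0, so 0+2+0 = 2.
Friday + 2 ≡ Sunday — that's 1802's doomsday.
In January the doomsday date is Jan 3 (1802 is not a leap year).
Jan 12 is 9 days after Jan 3; 9 mod 7 = 2, so Sunday + 2 = Tuesday.
1176 mod 7 = 0, so 1176 days before a Tuesday is Tuesday − 0 = Tuesday.

Tuesday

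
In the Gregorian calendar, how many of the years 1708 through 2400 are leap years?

169

Multiples of 4 in [1708,2400]: 174.
Of those, multiples of 100: 7 (not leap unless ÷400).
Multiples of 400: 2.
Leap years = 174 − 7 + 2 = 169.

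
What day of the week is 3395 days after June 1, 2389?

Jun 1, 2389 is a Thursday.
3395 mod 7 = 0, so 3395 days after a Thursday is Thursday + 0 = Thursday.

Thursday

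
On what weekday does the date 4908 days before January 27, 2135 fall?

First find the weekday of Jan 27, 2135. Doomsday rule: the anchor day for the 2100s is Sunday. For year 35: 35÷12 = 2 r 11, and 11÷4 = 2, so 2+11+2 = 15.
Sunday + 15 ≡ Monday — that's 2135's doomsday.
In January the doomsday date is Jan 3 (2135 is not a leap year).
Jan 27 is 24 days after Jan 3; 24 mod 7 = 3, so Monday + 3 = Thursday.
4908 mod 7 = 1, so 4908 days before a Thursday is Thursday − 1 = Wednesday.

Wednesday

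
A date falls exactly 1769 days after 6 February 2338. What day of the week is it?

Friday

First find the weekday of Feb 6, 2338. Doomsday rule: the anchor day for the 2300s is Wednesday. For year 38: 38÷12 = 3 r 2, and 2÷4 = 0, so 3+2+0 = 5.
Wednesday + 5 ≡ Monday — that's 2338's doomsday.
In February the doomsday date is Feb 28 (2338 is not a leap year).
Feb 6 is 22 days before Feb 28; 22 mod 7 = 1, so Monday − 1 = Sunday.
1769 mod 7 = 5, so 1769 days after a Sunday is Sunday + 5 = Friday.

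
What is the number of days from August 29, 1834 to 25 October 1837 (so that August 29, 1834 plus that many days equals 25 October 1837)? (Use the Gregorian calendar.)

1153

Aug 29, 1834 → Aug 29, 1835: 365 days.
Aug 29, 1835 → Aug 29, 1836: 366 days (Feb 29, 1836 is in that span).
Aug 29, 1836 → Aug 29, 1837: 365 days.
Aug 29, 1837 → Sep 29, 1837: 31 days (August has 31).
Sep 29, 1837 → Oct 25, 1837: 26 days.
Total: 1153 days.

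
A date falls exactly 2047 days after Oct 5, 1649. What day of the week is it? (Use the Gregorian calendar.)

Friday

Oct 5, 1649 is a Tuesday.
2047 mod 7 = 3, so 2047 days after a Tuesday is Tuesday + 3 = Friday.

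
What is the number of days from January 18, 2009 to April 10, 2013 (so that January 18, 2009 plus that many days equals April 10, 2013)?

Jan 18, 2009 → Jan 18, 2010: 365 days.
Jan 18, 2010 → Jan 18, 2011: 365 days.
Jan 18, 2011 → Jan 18, 2012: 365 days.
Jan 18, 2012 → Jan 18, 2013: 366 days (Feb 29, 2012 is in that span).
Jan 18, 2013 → Feb 18, 2013: 31 days (January has 31).
Feb 18, 2013 → Mar 18, 2013: 28 days (February has 28).
Mar 18, 2013 → Apr 10, 2013: 23 days.
Total: 1543 days.

1543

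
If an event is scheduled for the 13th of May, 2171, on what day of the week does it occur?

Monday

Doomsday rule: the anchor day for the 2100s is Sunday. For year 71: 71÷12 = 5 r 11, and 11÷4 = 2, so 5+11+2 = 18.
Sunday + 18 ≡ Thursday — that's 2171's doomsday.
In May the doomsday date is May 9.
May 13 is 4 days after May 9; 4 mod 7 = 4, so Thursday + 4 = Monday.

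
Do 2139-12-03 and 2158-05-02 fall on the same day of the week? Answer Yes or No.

From Dec 3, 2139 to May 2, 2158 is 6725 days.
6725 mod 7 = 5, so they are different weekdays.
(Dec 3, 2139 is a Thursday; May 2, 2158 is a Tuesday.)

No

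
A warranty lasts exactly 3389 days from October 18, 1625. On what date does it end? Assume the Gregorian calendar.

+365 (one year) → Oct 18, 1626 (3024 left).
+365 (one year) → Oct 18, 1627 (2659 left).
+366 (one year; includes Feb 29, 1628) → Oct 18, 1628 (2293 left).
+365 (one year) → Oct 18, 1629 (1928 left).
+365 (one year) → Oct 18, 1630 (1563 left).
+365 (one year) → Oct 18, 1631 (1198 left).
+366 (one year; includes Feb 29, 1632) → Oct 18, 1632 (832 left).
+365 (one year) → Oct 18, 1633 (467 left).
+365 (one year) → Oct 18, 1634 (102 left).
Oct has 31 days: +14 → Nov 1, 1634 (88 left).
Nov has 30 days: +30 → Dec 1, 1634 (58 left).
Dec has 31 days: +31 → Jan 1, 1635 (27 left).
+27 → Jan 28, 1635.

January 28, 1635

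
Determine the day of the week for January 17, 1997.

Friday

Doomsday rule: the anchor day for the 1900s is Wednesday. For year 97: 97÷12 = 8 r 1, and 1÷4 = 0, so 8+1+0 = 9.
Wednesday + 9 ≡ Friday — that's 1997's doomsday.
In January the doomsday date is Jan 3 (1997 is not a leap year).
Jan 17 is 14 days after Jan 3; 14 mod 7 = 0, so Friday + 0 = Friday.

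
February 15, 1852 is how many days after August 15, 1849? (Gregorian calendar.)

Aug 15, 1849 → Aug 15, 1850: 365 days.
Aug 15, 1850 → Aug 15, 1851: 365 days.
Aug 15, 1851 → Sep 15, 1851: 31 days (August has 31).
Sep 15, 1851 → Oct 15, 1851: 30 days (September has 30).
Oct 15, 1851 → Nov 15, 1851: 31 days (October has 31).
Nov 15, 1851 → Dec 15, 1851: 30 days (November has 30).
Dec 15, 1851 → Jan 15, 1852: 31 days (December has 31).
Jan 15, 1852 → Feb 15, 1852: 31 days.
Total: 914 days.

914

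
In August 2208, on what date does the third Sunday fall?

August 21, 2208

August 1, 2208 is a Monday.
The first Sunday is therefore August 7 (6 days later).
The third Sunday is 7 + 2×7 = August 21.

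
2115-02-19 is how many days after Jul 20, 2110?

1675

Jul 20, 2110 → Jul 20, 2111: 365 days.
Jul 20, 2111 → Jul 20, 2112: 366 days (Feb 29, 2112 is in that span).
Jul 20, 2112 → Jul 20, 2113: 365 days.
Jul 20, 2113 → Jul 20, 2114: 365 days.
Jul 20, 2114 → Aug 20, 2114: 31 days (July has 31).
Aug 20, 2114 → Sep 20, 2114: 31 days (August has 31).
Sep 20, 2114 → Oct 20, 2114: 30 days (September has 30).
Oct 20, 2114 → Nov 20, 2114: 31 days (October has 31).
Nov 20, 2114 → Dec 20, 2114: 30 days (November has 30).
Dec 20, 2114 → Jan 20, 2115: 31 days (December has 31).
Jan 20, 2115 → Feb 19, 2115: 30 days.
Total: 1675 days.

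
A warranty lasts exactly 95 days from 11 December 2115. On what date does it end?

Dec has 31 days: +21 → Jan 1, 2116 (74 left).
Jan has 31 days: +31 → Feb 1, 2116 (43 left).
Feb has 29 days: +29 → Mar 1, 2116 (14 left).
+14 → Mar 15, 2116.

March 15, 2116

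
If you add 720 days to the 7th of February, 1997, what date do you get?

January 28, 1999

+365 (one year) → Feb 7, 1998 (355 left).
Feb has 28 days: +22 → Mar 1, 1998 (333 left).
Mar has 31 days: +31 → Apr 1, 1998 (302 left).
Apr has 30 days: +30 → May 1, 1998 (272 left).
May has 31 days: +31 → Jun 1, 1998 (241 left).
Jun has 30 days: +30 → Jul 1, 1998 (211 left).
Jul has 31 days: +31 → Aug 1, 1998 (180 left).
Aug has 31 days: +31 → Sep 1, 1998 (149 left).
Sep has 30 days: +30 → Oct 1, 1998 (119 left).
Oct has 31 days: +31 → Nov 1, 1998 (88 left).
Nov has 30 days: +30 → Dec 1, 1998 (58 left).
Dec has 31 days: +31 → Jan 1, 1999 (27 left).
+27 → Jan 28, 1999.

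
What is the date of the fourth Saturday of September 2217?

September 27, 2217

September 1, 2217 is a Monday.
The first Saturday is therefore September 6 (5 days later).
The fourth Saturday is 6 + 3×7 = September 27.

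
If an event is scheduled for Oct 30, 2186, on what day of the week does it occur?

Doomsday rule: the anchor day for the 2100s is Sunday. For year 86: 86÷12 = 7 r 2, and 2÷4 = 0, so 7+2+0 = 9.
Sunday + 9 ≡ Tuesday — that's 2186's doomsday.
In October the doomsday date is Oct 10.
Oct 30 is 20 days after Oct 10; 20 mod 7 = 6, so Tuesday + 6 = Monday.

Monday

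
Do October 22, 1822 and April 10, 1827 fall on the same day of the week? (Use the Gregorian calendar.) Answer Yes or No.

From Oct 22, 1822 to Apr 10, 1827 is 1631 days.
1631 mod 7 = 0, so they are the same weekday.
(Oct 22, 1822 is a Tuesday; Apr 10, 1827 is a Tuesday.)

Yes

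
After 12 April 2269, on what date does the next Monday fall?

Apr 12, 2269 is a Monday.
From Monday to the next Monday is 7 days.
Apr 12, 2269 + 7 = Apr 19, 2269.

April 19, 2269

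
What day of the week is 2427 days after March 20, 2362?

First find the weekday of Mar 20, 2362. Doomsday rule: the anchor day for the 2300s is Wednesday. For year 62: 62÷12 = 5 r 2, and 2÷4 = 0, so 5+2+0 = 7.
Wednesday + 7 ≡ Wednesday — that's 2362's doomsday.
In March the doomsday date is Mar 14.
Mar 20 is 6 days after Mar 14; 6 mod 7 = 6, so Wednesday + 6 = Tuesday.
2427 mod 7 = 5, so 2427 days after a Tuesday is Tuesday + 5 = Sunday.

Sunday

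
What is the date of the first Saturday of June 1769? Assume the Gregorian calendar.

June 3, 1769

June 1, 1769 is a Thursday.
The first Saturday is therefore June 3 (2 days later).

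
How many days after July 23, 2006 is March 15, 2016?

3523

Jul 23, 2006 → Jul 23, 2007: 365 days.
Jul 23, 2007 → Jul 23, 2008: 366 days (Feb 29, 2008 is in that span).
Jul 23, 2008 → Jul 23, 2009: 365 days.
Jul 23, 2009 → Jul 23, 2010: 365 days.
Jul 23, 2010 → Jul 23, 2011: 365 days.
Jul 23, 2011 → Jul 23, 2012: 366 days (Feb 29, 2012 is in that span).
Jul 23, 2012 → Jul 23, 2013: 365 days.
Jul 23, 2013 → Jul 23, 2014: 365 days.
Jul 23, 2014 → Jul 23, 2015: 365 days.
Jul 23, 2015 → Aug 23, 2015: 31 days (July has 31).
Aug 23, 2015 → Sep 23, 2015: 31 days (August has 31).
Sep 23, 2015 → Oct 23, 2015: 30 days (September has 30).
Oct 23, 2015 → Nov 23, 2015: 31 days (October has 31).
Nov 23, 2015 → Dec 23, 2015: 30 days (November has 30).
Dec 23, 2015 → Jan 23, 2016: 31 days (December has 31).
Jan 23, 2016 → Feb 23, 2016: 31 days (January has 31).
Feb 23, 2016 → Mar 15, 2016: 21 days.
Total: 3523 days.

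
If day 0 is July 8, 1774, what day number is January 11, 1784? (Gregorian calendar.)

3474

Jul 8, 1774 → Jul 8, 1775: 365 days.
Jul 8, 1775 → Jul 8, 1776: 366 days (Feb 29, 1776 is in that span).
Jul 8, 1776 → Jul 8, 1777: 365 days.
Jul 8, 1777 → Jul 8, 1778: 365 days.
Jul 8, 1778 → Jul 8, 1779: 365 days.
Jul 8, 1779 → Jul 8, 1780: 366 days (Feb 29, 1780 is in that span).
Jul 8, 1780 → Jul 8, 1781: 365 days.
Jul 8, 1781 → Jul 8, 1782: 365 days.
Jul 8, 1782 → Jul 8, 1783: 365 days.
Jul 8, 1783 → Aug 8, 1783: 31 days (July has 31).
Aug 8, 1783 → Sep 8, 1783: 31 days (August has 31).
Sep 8, 1783 → Oct 8, 1783: 30 days (September has 30).
Oct 8, 1783 → Nov 8, 1783: 31 days (October has 31).
Nov 8, 1783 → Dec 8, 1783: 30 days (November has 30).
Dec 8, 1783 → Jan 8, 1784: 31 days (December has 31).
Jan 8, 1784 → Jan 11, 1784: 3 days.
Total: 3474 days.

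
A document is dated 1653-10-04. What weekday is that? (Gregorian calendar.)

Saturday

Doomsday rule: the anchor day for the 1600s is Tuesday. For year 53: 53÷12 = 4 r 5, and 5÷4 = 1, so 4+5+1 = 10.
Tuesday + 10 ≡ Friday — that's 1653's doomsday.
In October the doomsday date is Oct 10.
Oct 4 is 6 days before Oct 10; 6 mod 7 = 6, so Friday − 6 = Saturday.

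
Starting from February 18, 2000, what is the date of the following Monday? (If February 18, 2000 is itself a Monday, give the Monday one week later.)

Feb 18, 2000 is a Friday.
From Friday to the next Monday is 3 days.
Feb 18, 2000 + 3 = Feb 21, 2000.

February 21, 2000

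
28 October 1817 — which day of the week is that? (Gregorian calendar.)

Doomsday rule: the anchor day for the 1800s is Friday. For year 17: 17÷12 = 1 r 5, and 5÷4 = 1, so 1+5+1 = 7.
Friday + 7 ≡ Friday — that's 1817's doomsday.
In October the doomsday date is Oct 10.
Oct 28 is 18 days after Oct 10; 18 mod 7 = 4, so Friday + 4 = Tuesday.

Tuesday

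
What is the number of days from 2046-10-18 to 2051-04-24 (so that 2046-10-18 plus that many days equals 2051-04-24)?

Oct 18, 2046 → Oct 18, 2047: 365 days.
Oct 18, 2047 → Oct 18, 2048: 366 days (Feb 29, 2048 is in that span).
Oct 18, 2048 → Oct 18, 2049: 365 days.
Oct 18, 2049 → Oct 18, 2050: 365 days.
Oct 18, 2050 → Nov 18, 2050: 31 days (October has 31).
Nov 18, 2050 → Dec 18, 2050: 30 days (November has 30).
Dec 18, 2050 → Jan 18, 2051: 31 days (December has 31).
Jan 18, 2051 → Feb 18, 2051: 31 days (January has 31).
Feb 18, 2051 → Mar 18, 2051: 28 days (February has 28).
Mar 18, 2051 → Apr 18, 2051: 31 days (March has 31).
Apr 18, 2051 → Apr 24, 2051: 6 days.
Total: 1649 days.

1649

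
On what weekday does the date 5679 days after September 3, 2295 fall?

Sep 3, 2295 is a Tuesday.
5679 mod 7 = 2, so 5679 days after a Tuesday is Tuesday + 2 = Thursday.

Thursday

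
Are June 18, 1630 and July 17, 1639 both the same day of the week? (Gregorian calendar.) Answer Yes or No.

From Jun 18, 1630 to Jul 17, 1639 is 3316 days.
3316 mod 7 = 5, so they are different weekdays.
(Jun 18, 1630 is a Tuesday; Jul 17, 1639 is a Sunday.)

No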